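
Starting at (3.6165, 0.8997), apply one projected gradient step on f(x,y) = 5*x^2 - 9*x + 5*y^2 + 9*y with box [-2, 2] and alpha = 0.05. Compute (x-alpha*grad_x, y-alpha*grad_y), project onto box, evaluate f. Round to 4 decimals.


Step 1: Compute gradient at (3.6165, 0.8997).
grad_x = 2*5*3.6165 - 9 = 27.165
grad_y = 2*5*0.8997 + 9 = 17.997
Step 2: Gradient step.
x_raw = 3.6165 - 0.05*27.165 = 2.2583
y_raw = 0.8997 - 0.05*17.997 = -0.0002
Step 3: Project onto [-2, 2].
x_proj = clip(2.2583) = 2.0
y_proj = clip(-0.0002) = -0.0002
Step 4: Evaluate f.
f(2.0, -0.0002) = 1.9987


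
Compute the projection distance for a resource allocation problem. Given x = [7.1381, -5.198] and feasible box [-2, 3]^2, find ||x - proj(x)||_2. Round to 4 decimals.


Project each component onto [-2, 3].
clip(7.1381) = 3.0, clip(-5.198) = -2.0
Projection = [3.0, -2.0]
Squared diffs: [17.1239, 10.2272]
Distance = sqrt(27.3511) = 5.2298


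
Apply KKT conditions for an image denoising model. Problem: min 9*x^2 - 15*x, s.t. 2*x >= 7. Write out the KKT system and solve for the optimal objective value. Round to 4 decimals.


Step 1: Try lambda = 0 (constraint inactive).
x_unc = 15/(2*9) = 0.8333
Check: 2*0.8333 = 1.6666 < 7 -- violated!
Step 2: Constraint must be active: 2*x = 7
x* = 7/2 = 3.5
lambda = (2*9*3.5 - 15)/2 = 24.0
Step 3: Compute optimal value.
f(x*) = 9*3.5^2 - 15*3.5 = 57.75


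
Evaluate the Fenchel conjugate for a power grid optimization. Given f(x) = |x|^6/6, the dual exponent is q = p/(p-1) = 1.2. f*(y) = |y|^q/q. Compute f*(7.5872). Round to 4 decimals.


The conjugate exponent q satisfies 1/p + 1/q = 1.
p = 6, so q = 6/(6 - 1) = 1.2
|y|^q = 7.5872^1.2 = 11.3788
f*(7.5872) = 11.3788 / 1.2 = 9.4824


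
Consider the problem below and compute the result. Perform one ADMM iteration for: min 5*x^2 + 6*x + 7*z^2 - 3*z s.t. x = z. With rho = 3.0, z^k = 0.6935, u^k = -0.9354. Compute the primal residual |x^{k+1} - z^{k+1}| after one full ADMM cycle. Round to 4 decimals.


ADMM iteration with rho = 3.0, z^k = 0.6935, u^k = -0.9354
Step 1: x-update.
Minimize 5*x^2 + 6*x + (3.0/2)*(x - 0.6935 - 0.9354)^2
FOC: (2*5 + 3.0)*x = -6 + 3.0*(0.6935 + 0.9354)
x^{k+1} = -0.0856
Step 2: z-update.
Minimize 7*z^2 - 3*z + (3.0/2)*(-0.0856 - z - 0.9354)^2
FOC: (2*7 + 3.0)*z = 3 + 3.0*(-0.0856 - 0.9354)
z^{k+1} = -0.0037
Step 3: u-update.
u^{k+1} = -0.9354 - 0.0856 + 0.0037 = -1.0173
Step 4: Primal residual = |-0.0856 + 0.0037| = 0.0819


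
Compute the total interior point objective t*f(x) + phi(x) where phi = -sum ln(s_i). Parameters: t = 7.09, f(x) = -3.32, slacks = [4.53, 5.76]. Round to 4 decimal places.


Step 1: Compute log-barrier.
ln values: [1.5107, 1.7509]
phi = -(1.5107 + 1.7509) = -3.2617
Step 2: Compute augmented objective.
t*f(x) = 7.09*-3.32 = -23.5388
Total = -23.5388 - 3.2617 = -26.8005


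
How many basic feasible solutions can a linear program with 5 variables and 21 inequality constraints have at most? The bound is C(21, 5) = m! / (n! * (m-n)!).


Each vertex corresponds to some choice of n active constraints out of m, so the number of vertices is at most C(m, n) = m! / (n!(m-n)!).
m = 21, n = 5
Numerator: 21 * 20 * 19 * 18 * 17
Denominator: 5! = 120
C(21, 5) = 20349


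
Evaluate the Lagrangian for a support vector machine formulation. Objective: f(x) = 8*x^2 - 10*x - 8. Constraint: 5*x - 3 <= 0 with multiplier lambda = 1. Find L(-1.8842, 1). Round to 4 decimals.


Step 1: Evaluate f(x).
f(-1.8842) = 8*(-1.8842)^2 - 10*(-1.8842) - 8 = 39.2437
Step 2: Evaluate g(x).
g(-1.8842) = 5*-1.8842 - 3 = -12.421
Step 3: Compute Lagrangian.
L = 39.2437 + 1*-12.421 = 26.8227


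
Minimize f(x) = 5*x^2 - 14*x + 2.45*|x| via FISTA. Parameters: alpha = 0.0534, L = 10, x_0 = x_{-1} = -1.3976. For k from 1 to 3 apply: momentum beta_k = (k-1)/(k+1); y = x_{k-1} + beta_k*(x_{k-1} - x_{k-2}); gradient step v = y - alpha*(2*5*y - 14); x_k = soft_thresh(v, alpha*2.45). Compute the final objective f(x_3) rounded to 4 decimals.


FISTA on f(x) = 5*x^2 - 14*x + 2.45*|x|
L = 10, alpha = 0.0534
Iteration 1: beta = 0.0, y = -1.3976 + 0.0*(-1.3976 + 1.3976) = -1.3976
  grad(y) = -27.976, v = y - alpha*grad = 0.0963
  prox(v) = soft_thresh(0.0963, 0.1308) = 0.0
Iteration 2: beta = 0.3333, y = 0.0 + 0.3333*(0.0 + 1.3976) = 0.4659
  grad(y) = -9.3413, v = y - alpha*grad = 0.9647
  prox(v) = soft_thresh(0.9647, 0.1308) = 0.8339
Iteration 3: beta = 0.5, y = 0.8339 + 0.5*(0.8339 - 0.0) = 1.2508
  grad(y) = -1.492, v = y - alpha*grad = 1.3305
  prox(v) = soft_thresh(1.3305, 0.1308) = 1.1996
f(x_3) = 5*1.1996^2 - 14*1.1996 + 2.45*|1.1996| = -6.6602


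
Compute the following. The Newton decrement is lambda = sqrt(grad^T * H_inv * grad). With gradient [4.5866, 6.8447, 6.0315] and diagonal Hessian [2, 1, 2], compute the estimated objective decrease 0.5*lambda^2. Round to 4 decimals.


Step 1: H is diagonal, so H^(-1) * g = [2.2933, 6.8447, 3.0158].
Step 2: g^T H^(-1) g = sum_i g_i^2 / H_ii
  = (4.5866)^2/2 + (6.8447)^2/1 + (6.0315)^2/2
  = 10.5184 + 46.8499 + 18.1895 = 75.5579
Step 3: Objective decrease = 0.5 * g^T H^(-1) g = 37.7789


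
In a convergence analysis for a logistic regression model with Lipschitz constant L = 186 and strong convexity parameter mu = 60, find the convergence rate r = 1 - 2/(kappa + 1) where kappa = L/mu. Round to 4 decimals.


Step 1: Compute the condition number.
kappa = L/mu = 186/60 = 3.1
Step 2: Compute the convergence rate.
r = 1 - 2/(kappa + 1) = 1 - 2*mu/(L + mu) = (L - mu)/(L + mu) = 126/246 = 0.5122


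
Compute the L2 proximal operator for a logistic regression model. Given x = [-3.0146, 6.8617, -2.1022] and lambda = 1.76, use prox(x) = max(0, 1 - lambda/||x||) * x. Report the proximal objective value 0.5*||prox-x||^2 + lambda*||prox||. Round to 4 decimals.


Step 1: Compute ||x||.
||x|| = 7.784
Step 2: Compute scaling factor.
scale = max(0, 1 - 1.76/7.784) = 0.7739
Step 3: prox(x) = [-2.333, 5.3102, -1.6269]
||prox(x)|| = 6.024
Step 4: Proximal objective.
0.5*||prox-x||^2 = 1.5488
lambda*||prox|| = 10.6022
Total = 12.151


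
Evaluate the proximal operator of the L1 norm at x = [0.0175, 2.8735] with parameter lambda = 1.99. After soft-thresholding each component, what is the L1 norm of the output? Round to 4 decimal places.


Soft-thresholding with lambda = 1.99:
prox(0.0175) = sign(0.0175)*max(|0.0175| - 1.99, 0) = 0.0
prox(2.8735) = sign(2.8735)*max(|2.8735| - 1.99, 0) = 0.8835
prox(x) = [0.0, 0.8835]
||prox(x)||_1 = 0.0 + 0.8835 = 0.8835


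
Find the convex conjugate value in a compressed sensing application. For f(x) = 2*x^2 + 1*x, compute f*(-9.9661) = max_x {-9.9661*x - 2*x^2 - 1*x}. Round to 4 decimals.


f*(y) = sup_x {y*x - a*x^2 - b*x} = sup_x {(y-b)*x - a*x^2}
FOC: (y - b) - 2a*x = 0 => x* = (y - b)/(2a)
x* = (-9.9661 - 1)/(2*2) = -2.7415
f*(-9.9661) = (y-b)^2/(4a) = (-9.9661 - 1)^2/(4*2)
= 120.2553/8 = 15.0319


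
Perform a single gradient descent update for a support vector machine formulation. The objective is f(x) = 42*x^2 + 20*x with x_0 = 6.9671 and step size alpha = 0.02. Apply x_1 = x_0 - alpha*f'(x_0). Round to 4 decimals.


We compute the gradient at x_0 and apply the update.
f'(x) = 84*x + 20
f'(6.9671) = 84*6.9671 + 20 = 605.2364
x_1 = 6.9671 - 0.02*605.2364 = -5.1376


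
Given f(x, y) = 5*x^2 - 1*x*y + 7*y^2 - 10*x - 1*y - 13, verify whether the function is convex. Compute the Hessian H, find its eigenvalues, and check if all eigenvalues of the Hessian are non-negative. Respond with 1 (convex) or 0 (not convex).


The Hessian of f(x,y) = 5*x^2 - 1*x*y + 7*y^2 - 10*x - 1*y - 13 is:
H = [[10, -1], [-1, 14]]
Trace = 10 + 14 = 24
Determinant = 10*14 - (-1)^2 = 139
Discriminant = (24)^2 - 4*139 = 20.0
Eigenvalues: lambda_1 = 9.7639, lambda_2 = 14.2361
The function is convex.

1


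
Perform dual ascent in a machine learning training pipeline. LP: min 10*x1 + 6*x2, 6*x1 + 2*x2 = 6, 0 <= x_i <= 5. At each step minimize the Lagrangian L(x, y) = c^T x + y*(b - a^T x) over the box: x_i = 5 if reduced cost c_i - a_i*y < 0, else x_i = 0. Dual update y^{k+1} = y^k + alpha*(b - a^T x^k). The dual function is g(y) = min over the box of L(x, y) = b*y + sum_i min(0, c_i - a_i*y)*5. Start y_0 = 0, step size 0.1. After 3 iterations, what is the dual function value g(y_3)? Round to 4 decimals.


Dual ascent for LP: min 10*x1 + 6*x2, 6*x1 + 2*x2 = 6, 0 <= x_i <= 5
Step 1: y^k = 0.0, reduced costs: (10.0, 6.0)
  x^k = (0.0, 0.0), subgradient = b - a^T x = 6.0
  y^{k+1} = 0.0 + 0.1*6.0 = 0.6
Step 2: y^k = 0.6, reduced costs: (6.4, 4.8)
  x^k = (0.0, 0.0), subgradient = b - a^T x = 6.0
  y^{k+1} = 0.6 + 0.1*6.0 = 1.2
Step 3: y^k = 1.2, reduced costs: (2.8, 3.6)
  x^k = (0.0, 0.0), subgradient = b - a^T x = 6.0
  y^{k+1} = 1.2 + 0.1*6.0 = 1.8
Dual objective at y_3 = 1.8: reduced costs (-0.8, 2.4), box minimizer x = (5.0, 0.0)
g(y_3) = b*y + (c1 - a1*y)*x1 + (c2 - a2*y)*x2 = 6*1.8 + (-0.8)*5.0 + 2.4*0.0 = 10.8 - 4.0 + 0.0 = 6.8


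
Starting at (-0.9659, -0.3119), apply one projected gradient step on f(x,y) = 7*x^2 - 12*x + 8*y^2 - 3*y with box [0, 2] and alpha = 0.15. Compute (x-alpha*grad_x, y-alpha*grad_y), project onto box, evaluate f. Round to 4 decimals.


Step 1: Compute gradient at (-0.9659, -0.3119).
grad_x = 2*7*-0.9659 - 12 = -25.5226
grad_y = 2*8*-0.3119 - 3 = -7.9904
Step 2: Gradient step.
x_raw = -0.9659 - 0.15*-25.5226 = 2.8625
y_raw = -0.3119 - 0.15*-7.9904 = 0.8867
Step 3: Project onto [0, 2].
x_proj = clip(2.8625) = 2.0
y_proj = clip(0.8867) = 0.8867
Step 4: Evaluate f.
f(2.0, 0.8867) = 7.6293


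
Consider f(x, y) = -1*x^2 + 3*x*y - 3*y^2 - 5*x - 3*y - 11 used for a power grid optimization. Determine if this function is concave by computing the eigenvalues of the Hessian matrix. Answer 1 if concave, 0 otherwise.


The Hessian of f(x,y) = -1*x^2 + 3*x*y - 3*y^2 - 5*x - 3*y - 11 is:
H = [[-2, 3], [3, -6]]
Trace = -2 - 6 = -8
Determinant = -2*-6 - (3)^2 = 3
Discriminant = (-8)^2 - 4*3 = 52.0
Eigenvalues: lambda_1 = -7.6056, lambda_2 = -0.3944
The function is concave.

1


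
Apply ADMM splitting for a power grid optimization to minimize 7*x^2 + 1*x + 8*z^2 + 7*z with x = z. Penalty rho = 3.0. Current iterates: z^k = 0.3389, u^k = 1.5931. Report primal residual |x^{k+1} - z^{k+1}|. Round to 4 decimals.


ADMM iteration with rho = 3.0, z^k = 0.3389, u^k = 1.5931
Step 1: x-update.
Minimize 7*x^2 + 1*x + (3.0/2)*(x - 0.3389 + 1.5931)^2
FOC: (2*7 + 3.0)*x = -1 + 3.0*(0.3389 - 1.5931)
x^{k+1} = -0.2802
Step 2: z-update.
Minimize 8*z^2 + 7*z + (3.0/2)*(-0.2802 - z + 1.5931)^2
FOC: (2*8 + 3.0)*z = -7 + 3.0*(-0.2802 + 1.5931)
z^{k+1} = -0.1611
Step 3: u-update.
u^{k+1} = 1.5931 - 0.2802 + 0.1611 = 1.4741
Step 4: Primal residual = |-0.2802 + 0.1611| = 0.119


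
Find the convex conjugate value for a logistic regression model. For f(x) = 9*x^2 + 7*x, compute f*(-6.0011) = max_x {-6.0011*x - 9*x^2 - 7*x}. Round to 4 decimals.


f*(y) = sup_x {y*x - a*x^2 - b*x} = sup_x {(y-b)*x - a*x^2}
FOC: (y - b) - 2a*x = 0 => x* = (y - b)/(2a)
x* = (-6.0011 - 7)/(2*9) = -0.7223
f*(-6.0011) = (y-b)^2/(4a) = (-6.0011 - 7)^2/(4*9)
= 169.0286/36 = 4.6952


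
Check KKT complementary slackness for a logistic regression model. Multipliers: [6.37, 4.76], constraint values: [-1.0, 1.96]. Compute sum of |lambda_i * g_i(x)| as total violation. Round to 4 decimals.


KKT complementary slackness check:
lambda_1 * g_1 = 6.37 * -1.0 = -6.37
lambda_2 * g_2 = 4.76 * 1.96 = 9.3296
Total violation = 6.37 + 9.3296 = 15.6996


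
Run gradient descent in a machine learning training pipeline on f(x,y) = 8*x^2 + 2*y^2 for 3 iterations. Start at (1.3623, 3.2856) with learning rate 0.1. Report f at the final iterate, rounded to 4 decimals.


Gradient descent on f(x,y) = 8*x^2 + 2*y^2.
Starting point: (1.3623, 3.2856), alpha = 0.1
Step 1: grad_x = 2*8*1.3623 = 21.7968, grad_y = 2*2*3.2856 = 13.1424
  x_1 = 1.3623 - 0.1*21.7968 = -0.8174
  y_1 = 3.2856 - 0.1*13.1424 = 1.9714
Step 2: grad_x = 2*8*-0.8174 = -13.0781, grad_y = 2*2*1.9714 = 7.8854
  x_2 = -0.8174 - 0.1*-13.0781 = 0.4904
  y_2 = 1.9714 - 0.1*7.8854 = 1.1828
Step 3: grad_x = 2*8*0.4904 = 7.8468, grad_y = 2*2*1.1828 = 4.7313
  x_3 = 0.4904 - 0.1*7.8468 = -0.2943
  y_3 = 1.1828 - 0.1*4.7313 = 0.7097
f(-0.2943, 0.7097) = 8*(-0.2943)^2 + 2*0.7097^2 = 1.7


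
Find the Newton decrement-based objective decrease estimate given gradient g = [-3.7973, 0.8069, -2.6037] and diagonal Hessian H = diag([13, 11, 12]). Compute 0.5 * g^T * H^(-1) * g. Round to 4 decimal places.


Step 1: H is diagonal, so H^(-1) * g = [-0.2921, 0.0734, -0.217].
Step 2: g^T H^(-1) g = sum_i g_i^2 / H_ii
  = (-3.7973)^2/13 + (0.8069)^2/11 + (-2.6037)^2/12
  = 1.1092 + 0.0592 + 0.5649 = 1.7333
Step 3: Objective decrease = 0.5 * g^T H^(-1) g = 0.8667


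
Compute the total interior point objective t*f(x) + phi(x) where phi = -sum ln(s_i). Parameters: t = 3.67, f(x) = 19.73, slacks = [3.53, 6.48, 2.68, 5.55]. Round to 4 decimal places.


Step 1: Compute log-barrier.
ln values: [1.2613, 1.8687, 0.9858, 1.7138]
phi = -(1.2613 + 1.8687 + 0.9858 + 1.7138) = -5.8296
Step 2: Compute augmented objective.
t*f(x) = 3.67*19.73 = 72.4091
Total = 72.4091 - 5.8296 = 66.5795


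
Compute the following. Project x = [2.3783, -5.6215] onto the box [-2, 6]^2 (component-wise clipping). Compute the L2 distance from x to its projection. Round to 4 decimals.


Project each component onto [-2, 6].
clip(2.3783) = 2.3783, clip(-5.6215) = -2.0
Projection = [2.3783, -2.0]
Squared diffs: [0.0, 13.1153]
Distance = sqrt(13.1153) = 3.6215


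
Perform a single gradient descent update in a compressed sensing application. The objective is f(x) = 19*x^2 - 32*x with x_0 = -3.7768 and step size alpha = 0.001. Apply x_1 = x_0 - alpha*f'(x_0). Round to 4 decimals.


We compute the gradient at x_0 and apply the update.
f'(x) = 38*x - 32
f'(-3.7768) = 38*-3.7768 - 32 = -175.5184
x_1 = -3.7768 - 0.001*-175.5184 = -3.6013


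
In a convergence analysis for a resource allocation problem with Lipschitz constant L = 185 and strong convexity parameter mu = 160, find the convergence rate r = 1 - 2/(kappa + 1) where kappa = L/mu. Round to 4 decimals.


Step 1: Compute the condition number.
kappa = L/mu = 185/160 = 1.1563
Step 2: Compute the convergence rate.
r = 1 - 2/(kappa + 1) = 1 - 2*mu/(L + mu) = (L - mu)/(L + mu) = 25/345 = 0.0725


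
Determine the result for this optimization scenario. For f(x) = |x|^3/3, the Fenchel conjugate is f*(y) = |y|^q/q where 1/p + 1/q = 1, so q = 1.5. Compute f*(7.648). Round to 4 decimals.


The conjugate exponent q satisfies 1/p + 1/q = 1.
p = 3, so q = 3/(3 - 1) = 1.5
|y|^q = 7.648^1.5 = 21.1506
f*(7.648) = 21.1506 / 1.5 = 14.1004


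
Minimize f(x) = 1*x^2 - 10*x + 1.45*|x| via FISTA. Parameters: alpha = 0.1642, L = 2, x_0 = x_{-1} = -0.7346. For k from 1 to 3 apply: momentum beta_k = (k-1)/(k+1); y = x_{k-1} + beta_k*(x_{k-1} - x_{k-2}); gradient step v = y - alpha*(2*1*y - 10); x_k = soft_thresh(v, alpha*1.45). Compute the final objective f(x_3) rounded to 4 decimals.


FISTA on f(x) = 1*x^2 - 10*x + 1.45*|x|
L = 2, alpha = 0.1642
Iteration 1: beta = 0.0, y = -0.7346 + 0.0*(-0.7346 + 0.7346) = -0.7346
  grad(y) = -11.4692, v = y - alpha*grad = 1.1486
  prox(v) = soft_thresh(1.1486, 0.2381) = 0.9106
Iteration 2: beta = 0.3333, y = 0.9106 + 0.3333*(0.9106 + 0.7346) = 1.4589
  grad(y) = -7.0821, v = y - alpha*grad = 2.6218
  prox(v) = soft_thresh(2.6218, 0.2381) = 2.3837
Iteration 3: beta = 0.5, y = 2.3837 + 0.5*(2.3837 - 0.9106) = 3.1203
  grad(y) = -3.7594, v = y - alpha*grad = 3.7376
  prox(v) = soft_thresh(3.7376, 0.2381) = 3.4995
f(x_3) = 1*3.4995^2 - 10*3.4995 + 1.45*|3.4995| = -17.6743


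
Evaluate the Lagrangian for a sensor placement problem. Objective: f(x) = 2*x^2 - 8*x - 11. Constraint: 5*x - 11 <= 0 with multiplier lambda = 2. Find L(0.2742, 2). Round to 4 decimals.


Step 1: Evaluate f(x).
f(0.2742) = 2*0.2742^2 - 8*0.2742 - 11 = -13.0432
Step 2: Evaluate g(x).
g(0.2742) = 5*0.2742 - 11 = -9.629
Step 3: Compute Lagrangian.
L = -13.0432 + 2*-9.629 = -32.3012


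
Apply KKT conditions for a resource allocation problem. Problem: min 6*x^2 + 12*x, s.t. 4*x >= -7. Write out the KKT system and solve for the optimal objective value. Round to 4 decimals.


Step 1: Try lambda = 0 (constraint inactive).
Stationarity: 2*6*x + 12 = 0
x* = -12/(2*6) = -1.0
Check constraint: 4*-1.0 = -4.0 >= -7 -- satisfied.
Step 2: Compute optimal value.
f(x*) = 6*(-1.0)^2 + 12*(-1.0) = -6.0


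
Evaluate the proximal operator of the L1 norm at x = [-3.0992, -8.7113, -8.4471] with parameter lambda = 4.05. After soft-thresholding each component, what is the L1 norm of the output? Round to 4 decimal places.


Soft-thresholding with lambda = 4.05:
prox(-3.0992) = sign(-3.0992)*max(|-3.0992| - 4.05, 0) = 0.0
prox(-8.7113) = sign(-8.7113)*max(|-8.7113| - 4.05, 0) = -4.6613
prox(-8.4471) = sign(-8.4471)*max(|-8.4471| - 4.05, 0) = -4.3971
prox(x) = [0.0, -4.6613, -4.3971]
||prox(x)||_1 = 0.0 + 4.6613 + 4.3971 = 9.0584


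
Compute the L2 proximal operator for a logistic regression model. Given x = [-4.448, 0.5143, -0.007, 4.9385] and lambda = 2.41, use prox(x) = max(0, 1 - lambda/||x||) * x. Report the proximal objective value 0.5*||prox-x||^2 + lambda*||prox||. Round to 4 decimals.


Step 1: Compute ||x||.
||x|| = 6.6662
Step 2: Compute scaling factor.
scale = max(0, 1 - 2.41/6.6662) = 0.6385
Step 3: prox(x) = [-2.8399, 0.3284, -0.0045, 3.1531]
||prox(x)|| = 4.2562
Step 4: Proximal objective.
0.5*||prox-x||^2 = 2.9041
lambda*||prox|| = 10.2574
Total = 13.1615


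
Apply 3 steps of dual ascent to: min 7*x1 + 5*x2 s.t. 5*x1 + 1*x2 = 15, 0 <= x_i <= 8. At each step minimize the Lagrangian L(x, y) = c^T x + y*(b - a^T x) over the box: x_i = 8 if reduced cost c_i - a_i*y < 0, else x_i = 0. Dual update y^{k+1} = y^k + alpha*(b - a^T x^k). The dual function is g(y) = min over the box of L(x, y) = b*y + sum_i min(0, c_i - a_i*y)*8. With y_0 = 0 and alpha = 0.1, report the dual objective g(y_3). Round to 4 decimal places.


Dual ascent for LP: min 7*x1 + 5*x2, 5*x1 + 1*x2 = 15, 0 <= x_i <= 8
Step 1: y^k = 0.0, reduced costs: (7.0, 5.0)
  x^k = (0.0, 0.0), subgradient = b - a^T x = 15.0
  y^{k+1} = 0.0 + 0.1*15.0 = 1.5
Step 2: y^k = 1.5, reduced costs: (-0.5, 3.5)
  x^k = (8.0, 0.0), subgradient = b - a^T x = -25.0
  y^{k+1} = 1.5 + 0.1*-25.0 = -1.0
Step 3: y^k = -1.0, reduced costs: (12.0, 6.0)
  x^k = (0.0, 0.0), subgradient = b - a^T x = 15.0
  y^{k+1} = -1.0 + 0.1*15.0 = 0.5
Dual objective at y_3 = 0.5: reduced costs (4.5, 4.5), box minimizer x = (0.0, 0.0)
g(y_3) = b*y + (c1 - a1*y)*x1 + (c2 - a2*y)*x2 = 15*0.5 + 4.5*0.0 + 4.5*0.0 = 7.5 + 0.0 + 0.0 = 7.5


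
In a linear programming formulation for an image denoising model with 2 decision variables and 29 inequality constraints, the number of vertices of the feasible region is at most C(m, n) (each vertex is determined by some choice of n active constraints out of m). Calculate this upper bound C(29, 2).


Each vertex corresponds to some choice of n active constraints out of m, so the number of vertices is at most C(m, n) = m! / (n!(m-n)!).
m = 29, n = 2
Numerator: 29 * 28
Denominator: 2! = 2
C(29, 2) = 406


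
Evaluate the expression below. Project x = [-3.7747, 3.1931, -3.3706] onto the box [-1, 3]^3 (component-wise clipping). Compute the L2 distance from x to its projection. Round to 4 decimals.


Project each component onto [-1, 3].
clip(-3.7747) = -1.0, clip(3.1931) = 3.0, clip(-3.3706) = -1.0
Projection = [-1.0, 3.0, -1.0]
Squared diffs: [7.699, 0.0373, 5.6197]
Distance = sqrt(13.356) = 3.6546


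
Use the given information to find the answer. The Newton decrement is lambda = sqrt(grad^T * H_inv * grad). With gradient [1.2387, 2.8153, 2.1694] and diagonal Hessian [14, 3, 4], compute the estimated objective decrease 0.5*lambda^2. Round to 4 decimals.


Step 1: H is diagonal, so H^(-1) * g = [0.0885, 0.9384, 0.5424].
Step 2: g^T H^(-1) g = sum_i g_i^2 / H_ii
  = (1.2387)^2/14 + (2.8153)^2/3 + (2.1694)^2/4
  = 0.1096 + 2.642 + 1.1766 = 3.9281
Step 3: Objective decrease = 0.5 * g^T H^(-1) g = 1.9641


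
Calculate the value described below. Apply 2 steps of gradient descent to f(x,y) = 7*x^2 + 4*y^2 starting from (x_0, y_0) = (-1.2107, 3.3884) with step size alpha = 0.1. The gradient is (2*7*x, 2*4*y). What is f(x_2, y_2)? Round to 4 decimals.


Gradient descent on f(x,y) = 7*x^2 + 4*y^2.
Starting point: (-1.2107, 3.3884), alpha = 0.1
Step 1: grad_x = 2*7*-1.2107 = -16.9498, grad_y = 2*4*3.3884 = 27.1072
  x_1 = -1.2107 - 0.1*-16.9498 = 0.4843
  y_1 = 3.3884 - 0.1*27.1072 = 0.6777
Step 2: grad_x = 2*7*0.4843 = 6.7799, grad_y = 2*4*0.6777 = 5.4214
  x_2 = 0.4843 - 0.1*6.7799 = -0.1937
  y_2 = 0.6777 - 0.1*5.4214 = 0.1355
f(-0.1937, 0.1355) = 7*(-0.1937)^2 + 4*0.1355^2 = 0.3362


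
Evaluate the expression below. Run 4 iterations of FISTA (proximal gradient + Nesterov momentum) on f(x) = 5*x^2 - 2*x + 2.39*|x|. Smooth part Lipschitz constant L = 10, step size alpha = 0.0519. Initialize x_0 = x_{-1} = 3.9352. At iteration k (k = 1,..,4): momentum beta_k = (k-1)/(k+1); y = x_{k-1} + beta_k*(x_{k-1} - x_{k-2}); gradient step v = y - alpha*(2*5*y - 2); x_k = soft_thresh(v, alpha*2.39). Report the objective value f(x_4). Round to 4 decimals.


FISTA on f(x) = 5*x^2 - 2*x + 2.39*|x|
L = 10, alpha = 0.0519
Iteration 1: beta = 0.0, y = 3.9352 + 0.0*(3.9352 - 3.9352) = 3.9352
  grad(y) = 37.352, v = y - alpha*grad = 1.9966
  prox(v) = soft_thresh(1.9966, 0.124) = 1.8726
Iteration 2: beta = 0.3333, y = 1.8726 + 0.3333*(1.8726 - 3.9352) = 1.1851
  grad(y) = 9.8505, v = y - alpha*grad = 0.6738
  prox(v) = soft_thresh(0.6738, 0.124) = 0.5498
Iteration 3: beta = 0.5, y = 0.5498 + 0.5*(0.5498 - 1.8726) = -0.1116
  grad(y) = -3.1164, v = y - alpha*grad = 0.0501
  prox(v) = soft_thresh(0.0501, 0.124) = 0.0
Iteration 4: beta = 0.6, y = 0.0 + 0.6*(0.0 - 0.5498) = -0.3299
  grad(y) = -5.2986, v = y - alpha*grad = -0.0549
  prox(v) = soft_thresh(-0.0549, 0.124) = 0.0
f(x_4) = 5*0.0^2 - 2*0.0 + 2.39*|0.0| = 0.0


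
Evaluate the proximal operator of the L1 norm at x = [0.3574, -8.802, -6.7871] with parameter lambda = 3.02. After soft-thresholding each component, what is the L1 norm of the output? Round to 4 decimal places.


Soft-thresholding with lambda = 3.02:
prox(0.3574) = sign(0.3574)*max(|0.3574| - 3.02, 0) = 0.0
prox(-8.802) = sign(-8.802)*max(|-8.802| - 3.02, 0) = -5.782
prox(-6.7871) = sign(-6.7871)*max(|-6.7871| - 3.02, 0) = -3.7671
prox(x) = [0.0, -5.782, -3.7671]
||prox(x)||_1 = 0.0 + 5.782 + 3.7671 = 9.5491


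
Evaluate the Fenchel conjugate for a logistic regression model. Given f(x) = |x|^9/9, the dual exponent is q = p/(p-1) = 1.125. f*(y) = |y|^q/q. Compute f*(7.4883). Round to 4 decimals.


The conjugate exponent q satisfies 1/p + 1/q = 1.
p = 9, so q = 9/(9 - 1) = 1.125
|y|^q = 7.4883^1.125 = 9.6312
f*(7.4883) = 9.6312 / 1.125 = 8.5611


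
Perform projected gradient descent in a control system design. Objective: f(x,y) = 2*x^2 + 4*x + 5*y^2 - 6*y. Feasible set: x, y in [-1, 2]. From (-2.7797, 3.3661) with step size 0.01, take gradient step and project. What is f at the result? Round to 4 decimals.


Step 1: Compute gradient at (-2.7797, 3.3661).
grad_x = 2*2*-2.7797 + 4 = -7.1188
grad_y = 2*5*3.3661 - 6 = 27.661
Step 2: Gradient step.
x_raw = -2.7797 - 0.01*-7.1188 = -2.7085
y_raw = 3.3661 - 0.01*27.661 = 3.0895
Step 3: Project onto [-1, 2].
x_proj = clip(-2.7085) = -1.0
y_proj = clip(3.0895) = 2.0
Step 4: Evaluate f.
f(-1.0, 2.0) = 6.0


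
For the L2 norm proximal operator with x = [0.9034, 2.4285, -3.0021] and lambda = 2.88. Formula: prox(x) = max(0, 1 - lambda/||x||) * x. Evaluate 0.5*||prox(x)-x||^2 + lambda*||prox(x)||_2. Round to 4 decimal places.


Step 1: Compute ||x||.
||x|| = 3.9656
Step 2: Compute scaling factor.
scale = max(0, 1 - 2.88/3.9656) = 0.2738
Step 3: prox(x) = [0.2473, 0.6648, -0.8219]
||prox(x)|| = 1.0856
Step 4: Proximal objective.
0.5*||prox-x||^2 = 4.1472
lambda*||prox|| = 3.1265
Total = 7.2739


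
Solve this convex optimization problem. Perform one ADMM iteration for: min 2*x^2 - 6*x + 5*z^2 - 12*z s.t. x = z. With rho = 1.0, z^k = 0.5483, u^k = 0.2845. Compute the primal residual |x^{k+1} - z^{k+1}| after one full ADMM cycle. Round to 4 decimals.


ADMM iteration with rho = 1.0, z^k = 0.5483, u^k = 0.2845
Step 1: x-update.
Minimize 2*x^2 - 6*x + (1.0/2)*(x - 0.5483 + 0.2845)^2
FOC: (2*2 + 1.0)*x = 6 + 1.0*(0.5483 - 0.2845)
x^{k+1} = 1.2528
Step 2: z-update.
Minimize 5*z^2 - 12*z + (1.0/2)*(1.2528 - z + 0.2845)^2
FOC: (2*5 + 1.0)*z = 12 + 1.0*(1.2528 + 0.2845)
z^{k+1} = 1.2307
Step 3: u-update.
u^{k+1} = 0.2845 + 1.2528 - 1.2307 = 0.3066
Step 4: Primal residual = |1.2528 - 1.2307| = 0.0221


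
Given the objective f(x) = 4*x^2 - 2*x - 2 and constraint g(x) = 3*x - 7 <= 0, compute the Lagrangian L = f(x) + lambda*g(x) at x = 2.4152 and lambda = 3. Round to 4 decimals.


Step 1: Evaluate f(x).
f(2.4152) = 4*2.4152^2 - 2*2.4152 - 2 = 16.5024
Step 2: Evaluate g(x).
g(2.4152) = 3*2.4152 - 7 = 0.2456
Step 3: Compute Lagrangian.
L = 16.5024 + 3*0.2456 = 17.2392


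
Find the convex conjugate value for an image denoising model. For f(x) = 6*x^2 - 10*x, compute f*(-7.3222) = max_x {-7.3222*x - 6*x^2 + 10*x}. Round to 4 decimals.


f*(y) = sup_x {y*x - a*x^2 - b*x} = sup_x {(y-b)*x - a*x^2}
FOC: (y - b) - 2a*x = 0 => x* = (y - b)/(2a)
x* = (-7.3222 + 10)/(2*6) = 0.2232
f*(-7.3222) = (y-b)^2/(4a) = (-7.3222 + 10)^2/(4*6)
= 7.1706/24 = 0.2988


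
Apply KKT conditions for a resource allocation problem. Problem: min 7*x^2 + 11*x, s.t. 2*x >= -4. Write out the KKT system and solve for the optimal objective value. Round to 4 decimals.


Step 1: Try lambda = 0 (constraint inactive).
Stationarity: 2*7*x + 11 = 0
x* = -11/(2*7) = -11/14 = -0.7857 (rounded; the exact value -11/14 is used below)
Check constraint: 2*-0.7857 = -1.5714 >= -4 -- satisfied.
Step 2: Compute optimal value.
f(x*) = 7*(-11/14)^2 + 11*(-11/14) = -4.3214


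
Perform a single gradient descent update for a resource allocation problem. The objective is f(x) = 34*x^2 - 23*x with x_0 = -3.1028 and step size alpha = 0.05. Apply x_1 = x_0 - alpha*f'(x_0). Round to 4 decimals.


We compute the gradient at x_0 and apply the update.
f'(x) = 68*x - 23
f'(-3.1028) = 68*-3.1028 - 23 = -233.9904
x_1 = -3.1028 - 0.05*-233.9904 = 8.5967


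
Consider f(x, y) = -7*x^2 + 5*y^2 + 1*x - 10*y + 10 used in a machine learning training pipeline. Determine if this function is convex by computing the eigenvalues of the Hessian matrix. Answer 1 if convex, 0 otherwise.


The Hessian of f(x,y) = -7*x^2 + 5*y^2 + 1*x - 10*y + 10 is:
H = [[-14, 0], [0, 10]]
Trace = -14 + 10 = -4
Determinant = -14*10 - (0)^2 = -140
Discriminant = (-4)^2 - 4*-140 = 576.0
Eigenvalues: lambda_1 = -14.0, lambda_2 = 10.0
The function is not convex.

0


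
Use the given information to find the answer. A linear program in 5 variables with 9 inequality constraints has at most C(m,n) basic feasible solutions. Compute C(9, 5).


Each vertex corresponds to some choice of n active constraints out of m, so the number of vertices is at most C(m, n) = m! / (n!(m-n)!).
m = 9, n = 5
Numerator: 9 * 8 * 7 * 6 * 5
Denominator: 5! = 120
C(9, 5) = 126


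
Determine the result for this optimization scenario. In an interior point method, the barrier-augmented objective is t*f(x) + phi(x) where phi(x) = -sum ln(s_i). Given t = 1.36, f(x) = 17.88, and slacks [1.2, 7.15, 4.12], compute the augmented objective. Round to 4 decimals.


Step 1: Compute log-barrier.
ln values: [0.1823, 1.9671, 1.4159]
phi = -(0.1823 + 1.9671 + 1.4159) = -3.5653
Step 2: Compute augmented objective.
t*f(x) = 1.36*17.88 = 24.3168
Total = 24.3168 - 3.5653 = 20.7515


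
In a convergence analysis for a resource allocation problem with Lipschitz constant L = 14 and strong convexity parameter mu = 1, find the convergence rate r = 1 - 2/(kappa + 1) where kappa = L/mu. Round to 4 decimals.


Step 1: Compute the condition number.
kappa = L/mu = 14/1 = 14.0
Step 2: Compute the convergence rate.
r = 1 - 2/(kappa + 1) = 1 - 2*mu/(L + mu) = (L - mu)/(L + mu) = 13/15 = 0.8667


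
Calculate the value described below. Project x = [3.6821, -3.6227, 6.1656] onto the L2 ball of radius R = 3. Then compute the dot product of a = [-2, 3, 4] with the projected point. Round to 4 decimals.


Step 1: Compute ||x|| (intermediates to 6 decimals).
||x|| = sqrt(3.6821^2 + (-3.6227)^2 + 6.1656^2) = 8.04341
Step 2: Project.
Since ||x|| > R, scale = R/||x|| = 3/8.04341 = 0.372976, proj(x) = scale * x
proj(x) = [1.373335, -1.35118, 2.299621]
Step 3: Dot product.
a^T * proj(x) = -2*1.373335 + 3*(-1.35118) + 4*2.299621 = 2.3983


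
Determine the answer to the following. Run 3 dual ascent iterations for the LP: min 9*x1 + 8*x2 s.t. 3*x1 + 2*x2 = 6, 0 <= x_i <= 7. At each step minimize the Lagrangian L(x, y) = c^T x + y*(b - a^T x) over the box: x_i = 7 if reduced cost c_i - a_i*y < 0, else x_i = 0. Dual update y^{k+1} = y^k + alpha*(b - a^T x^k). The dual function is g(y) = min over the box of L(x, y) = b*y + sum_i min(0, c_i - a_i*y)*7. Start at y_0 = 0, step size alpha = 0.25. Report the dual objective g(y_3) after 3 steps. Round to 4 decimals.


Dual ascent for LP: min 9*x1 + 8*x2, 3*x1 + 2*x2 = 6, 0 <= x_i <= 7
Step 1: y^k = 0.0, reduced costs: (9.0, 8.0)
  x^k = (0.0, 0.0), subgradient = b - a^T x = 6.0
  y^{k+1} = 0.0 + 0.25*6.0 = 1.5
Step 2: y^k = 1.5, reduced costs: (4.5, 5.0)
  x^k = (0.0, 0.0), subgradient = b - a^T x = 6.0
  y^{k+1} = 1.5 + 0.25*6.0 = 3.0
Step 3: y^k = 3.0, reduced costs: (0.0, 2.0)
  x^k = (0.0, 0.0), subgradient = b - a^T x = 6.0
  y^{k+1} = 3.0 + 0.25*6.0 = 4.5
Dual objective at y_3 = 4.5: reduced costs (-4.5, -1.0), box minimizer x = (7.0, 7.0)
g(y_3) = b*y + (c1 - a1*y)*x1 + (c2 - a2*y)*x2 = 6*4.5 + (-4.5)*7.0 + (-1.0)*7.0 = 27.0 - 31.5 - 7.0 = -11.5


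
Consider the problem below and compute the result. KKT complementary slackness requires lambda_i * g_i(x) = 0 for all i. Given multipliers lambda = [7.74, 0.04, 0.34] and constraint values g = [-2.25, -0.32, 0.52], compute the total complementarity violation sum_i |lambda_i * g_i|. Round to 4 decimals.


KKT complementary slackness check:
lambda_1 * g_1 = 7.74 * -2.25 = -17.415
lambda_2 * g_2 = 0.04 * -0.32 = -0.0128
lambda_3 * g_3 = 0.34 * 0.52 = 0.1768
Total violation = 17.415 + 0.0128 + 0.1768 = 17.6046


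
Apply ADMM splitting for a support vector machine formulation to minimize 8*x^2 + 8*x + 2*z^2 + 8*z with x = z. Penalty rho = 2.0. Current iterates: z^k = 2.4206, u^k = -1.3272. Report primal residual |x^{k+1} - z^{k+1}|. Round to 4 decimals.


ADMM iteration with rho = 2.0, z^k = 2.4206, u^k = -1.3272
Step 1: x-update.
Minimize 8*x^2 + 8*x + (2.0/2)*(x - 2.4206 - 1.3272)^2
FOC: (2*8 + 2.0)*x = -8 + 2.0*(2.4206 + 1.3272)
x^{k+1} = -0.028
Step 2: z-update.
Minimize 2*z^2 + 8*z + (2.0/2)*(-0.028 - z - 1.3272)^2
FOC: (2*2 + 2.0)*z = -8 + 2.0*(-0.028 - 1.3272)
z^{k+1} = -1.7851
Step 3: u-update.
u^{k+1} = -1.3272 - 0.028 + 1.7851 = 0.4299
Step 4: Primal residual = |-0.028 + 1.7851| = 1.7571


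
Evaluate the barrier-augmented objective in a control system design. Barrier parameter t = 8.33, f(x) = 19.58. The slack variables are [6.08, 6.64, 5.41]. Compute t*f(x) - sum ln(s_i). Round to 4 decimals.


Step 1: Compute log-barrier.
ln values: [1.805, 1.8931, 1.6882]
phi = -(1.805 + 1.8931 + 1.6882) = -5.3864
Step 2: Compute augmented objective.
t*f(x) = 8.33*19.58 = 163.1014
Total = 163.1014 - 5.3864 = 157.715


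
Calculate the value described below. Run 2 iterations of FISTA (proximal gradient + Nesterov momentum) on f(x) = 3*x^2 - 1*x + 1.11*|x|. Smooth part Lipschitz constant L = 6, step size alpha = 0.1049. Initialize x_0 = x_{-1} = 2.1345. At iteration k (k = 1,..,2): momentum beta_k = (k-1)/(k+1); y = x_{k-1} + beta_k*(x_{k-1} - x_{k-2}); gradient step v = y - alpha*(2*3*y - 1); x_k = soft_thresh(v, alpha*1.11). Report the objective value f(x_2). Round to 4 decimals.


FISTA on f(x) = 3*x^2 - 1*x + 1.11*|x|
L = 6, alpha = 0.1049
Iteration 1: beta = 0.0, y = 2.1345 + 0.0*(2.1345 - 2.1345) = 2.1345
  grad(y) = 11.807, v = y - alpha*grad = 0.8959
  prox(v) = soft_thresh(0.8959, 0.1164) = 0.7795
Iteration 2: beta = 0.3333, y = 0.7795 + 0.3333*(0.7795 - 2.1345) = 0.3278
  grad(y) = 0.9671, v = y - alpha*grad = 0.2264
  prox(v) = soft_thresh(0.2264, 0.1164) = 0.11
f(x_2) = 3*0.11^2 - 1*0.11 + 1.11*|0.11| = 0.0484


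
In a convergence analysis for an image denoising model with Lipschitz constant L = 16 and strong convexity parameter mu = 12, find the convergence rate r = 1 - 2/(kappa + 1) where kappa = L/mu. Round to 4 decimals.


Step 1: Compute the condition number.
kappa = L/mu = 16/12 = 1.3333
Step 2: Compute the convergence rate.
r = 1 - 2/(kappa + 1) = 1 - 2*mu/(L + mu) = (L - mu)/(L + mu) = 4/28 = 0.1429


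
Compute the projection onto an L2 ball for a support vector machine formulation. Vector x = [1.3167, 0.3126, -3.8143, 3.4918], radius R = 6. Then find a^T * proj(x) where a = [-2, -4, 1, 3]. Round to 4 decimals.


Step 1: Compute ||x|| (intermediates to 6 decimals).
||x|| = sqrt(1.3167^2 + 0.3126^2 + (-3.8143)^2 + 3.4918^2) = 5.345369
Step 2: Project.
Since ||x|| <= R, proj = x (no scaling needed).
proj(x) = [1.3167, 0.3126, -3.8143, 3.4918]
Step 3: Dot product.
a^T * proj(x) = -2*1.3167 - 4*0.3126 + 1*(-3.8143) + 3*3.4918 = 2.7773


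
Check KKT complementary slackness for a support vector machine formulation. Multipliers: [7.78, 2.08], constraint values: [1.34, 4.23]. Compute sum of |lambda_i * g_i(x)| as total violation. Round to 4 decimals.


KKT complementary slackness check:
lambda_1 * g_1 = 7.78 * 1.34 = 10.4252
lambda_2 * g_2 = 2.08 * 4.23 = 8.7984
Total violation = 10.4252 + 8.7984 = 19.2236


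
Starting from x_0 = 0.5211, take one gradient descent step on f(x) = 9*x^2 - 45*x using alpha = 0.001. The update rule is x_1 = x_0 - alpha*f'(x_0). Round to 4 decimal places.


We compute the gradient at x_0 and apply the update.
f'(x) = 18*x - 45
f'(0.5211) = 18*0.5211 - 45 = -35.6202
x_1 = 0.5211 - 0.001*-35.6202 = 0.5567


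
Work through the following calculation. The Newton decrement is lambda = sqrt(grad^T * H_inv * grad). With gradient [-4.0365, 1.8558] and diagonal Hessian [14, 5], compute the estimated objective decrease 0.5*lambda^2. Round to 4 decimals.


Step 1: H is diagonal, so H^(-1) * g = [-0.2883, 0.3712].
Step 2: g^T H^(-1) g = sum_i g_i^2 / H_ii
  = (-4.0365)^2/14 + (1.8558)^2/5
  = 1.1638 + 0.6888 = 1.8526
Step 3: Objective decrease = 0.5 * g^T H^(-1) g = 0.9263


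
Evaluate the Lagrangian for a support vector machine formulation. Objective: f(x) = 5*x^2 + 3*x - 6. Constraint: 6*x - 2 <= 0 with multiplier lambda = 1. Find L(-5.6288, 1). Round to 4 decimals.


Step 1: Evaluate f(x).
f(-5.6288) = 5*(-5.6288)^2 + 3*(-5.6288) - 6 = 135.5305
Step 2: Evaluate g(x).
g(-5.6288) = 6*-5.6288 - 2 = -35.7728
Step 3: Compute Lagrangian.
L = 135.5305 + 1*-35.7728 = 99.7577


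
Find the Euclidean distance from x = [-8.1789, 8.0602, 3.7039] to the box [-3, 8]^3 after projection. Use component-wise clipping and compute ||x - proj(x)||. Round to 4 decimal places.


Project each component onto [-3, 8].
clip(-8.1789) = -3.0, clip(8.0602) = 8.0, clip(3.7039) = 3.7039
Projection = [-3.0, 8.0, 3.7039]
Squared diffs: [26.821, 0.0036, 0.0]
Distance = sqrt(26.8246) = 5.1792


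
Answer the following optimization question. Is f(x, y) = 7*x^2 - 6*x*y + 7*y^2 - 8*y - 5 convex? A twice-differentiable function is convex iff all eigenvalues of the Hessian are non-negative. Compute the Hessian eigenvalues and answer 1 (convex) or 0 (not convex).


The Hessian of f(x,y) = 7*x^2 - 6*x*y + 7*y^2 - 8*y - 5 is:
H = [[14, -6], [-6, 14]]
Trace = 14 + 14 = 28
Determinant = 14*14 - (-6)^2 = 160
Discriminant = (28)^2 - 4*160 = 144.0
Eigenvalues: lambda_1 = 8.0, lambda_2 = 20.0
The function is convex.

1


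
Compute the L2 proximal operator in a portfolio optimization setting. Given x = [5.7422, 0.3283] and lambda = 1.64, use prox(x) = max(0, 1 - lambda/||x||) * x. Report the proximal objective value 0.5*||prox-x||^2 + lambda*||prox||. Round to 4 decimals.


Step 1: Compute ||x||.
||x|| = 5.7516
Step 2: Compute scaling factor.
scale = max(0, 1 - 1.64/5.7516) = 0.7149
Step 3: prox(x) = [4.1049, 0.2347]
||prox(x)|| = 4.1116
Step 4: Proximal objective.
0.5*||prox-x||^2 = 1.3448
lambda*||prox|| = 6.743
Total = 8.0878


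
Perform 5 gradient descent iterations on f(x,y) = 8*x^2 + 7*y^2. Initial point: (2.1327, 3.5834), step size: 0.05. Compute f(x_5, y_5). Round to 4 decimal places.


Gradient descent on f(x,y) = 8*x^2 + 7*y^2.
Starting point: (2.1327, 3.5834), alpha = 0.05
Step 1: grad_x = 2*8*2.1327 = 34.1232, grad_y = 2*7*3.5834 = 50.1676
  x_1 = 2.1327 - 0.05*34.1232 = 0.4265
  y_1 = 3.5834 - 0.05*50.1676 = 1.075
Step 2: grad_x = 2*8*0.4265 = 6.8246, grad_y = 2*7*1.075 = 15.0503
  x_2 = 0.4265 - 0.05*6.8246 = 0.0853
  y_2 = 1.075 - 0.05*15.0503 = 0.3225
Step 3: grad_x = 2*8*0.0853 = 1.3649, grad_y = 2*7*0.3225 = 4.5151
  x_3 = 0.0853 - 0.05*1.3649 = 0.0171
  y_3 = 0.3225 - 0.05*4.5151 = 0.0968
Step 4: grad_x = 2*8*0.0171 = 0.273, grad_y = 2*7*0.0968 = 1.3545
  x_4 = 0.0171 - 0.05*0.273 = 0.0034
  y_4 = 0.0968 - 0.05*1.3545 = 0.029
Step 5: grad_x = 2*8*0.0034 = 0.0546, grad_y = 2*7*0.029 = 0.4064
  x_5 = 0.0034 - 0.05*0.0546 = 0.0007
  y_5 = 0.029 - 0.05*0.4064 = 0.0087
f(0.0007, 0.0087) = 8*0.0007^2 + 7*0.0087^2 = 0.0005


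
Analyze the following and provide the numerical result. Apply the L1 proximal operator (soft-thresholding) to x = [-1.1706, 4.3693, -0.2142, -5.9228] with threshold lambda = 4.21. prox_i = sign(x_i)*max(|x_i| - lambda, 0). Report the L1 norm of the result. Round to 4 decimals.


Soft-thresholding with lambda = 4.21:
prox(-1.1706) = sign(-1.1706)*max(|-1.1706| - 4.21, 0) = 0.0
prox(4.3693) = sign(4.3693)*max(|4.3693| - 4.21, 0) = 0.1593
prox(-0.2142) = sign(-0.2142)*max(|-0.2142| - 4.21, 0) = 0.0
prox(-5.9228) = sign(-5.9228)*max(|-5.9228| - 4.21, 0) = -1.7128
prox(x) = [0.0, 0.1593, 0.0, -1.7128]
||prox(x)||_1 = 0.0 + 0.1593 + 0.0 + 1.7128 = 1.8721


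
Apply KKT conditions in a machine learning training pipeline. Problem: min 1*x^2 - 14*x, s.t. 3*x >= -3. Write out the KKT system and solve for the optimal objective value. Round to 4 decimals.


Step 1: Try lambda = 0 (constraint inactive).
Stationarity: 2*1*x - 14 = 0
x* = 14/(2*1) = 7.0
Check constraint: 3*7.0 = 21.0 >= -3 -- satisfied.
Step 2: Compute optimal value.
f(x*) = 1*7.0^2 - 14*7.0 = -49.0


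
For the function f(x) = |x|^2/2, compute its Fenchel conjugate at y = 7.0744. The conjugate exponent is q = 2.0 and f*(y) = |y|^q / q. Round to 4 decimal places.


The conjugate exponent q satisfies 1/p + 1/q = 1.
p = 2, so q = 2/(2 - 1) = 2.0
|y|^q = 7.0744^2.0 = 50.0471
f*(7.0744) = 50.0471 / 2.0 = 25.0236


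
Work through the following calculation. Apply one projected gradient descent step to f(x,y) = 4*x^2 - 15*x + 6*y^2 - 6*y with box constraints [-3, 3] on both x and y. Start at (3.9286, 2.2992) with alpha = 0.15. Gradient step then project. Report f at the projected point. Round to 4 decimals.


Step 1: Compute gradient at (3.9286, 2.2992).
grad_x = 2*4*3.9286 - 15 = 16.4288
grad_y = 2*6*2.2992 - 6 = 21.5904
Step 2: Gradient step.
x_raw = 3.9286 - 0.15*16.4288 = 1.4643
y_raw = 2.2992 - 0.15*21.5904 = -0.9394
Step 3: Project onto [-3, 3].
x_proj = clip(1.4643) = 1.4643
y_proj = clip(-0.9394) = -0.9394
Step 4: Evaluate f.
f(1.4643, -0.9394) = -2.4572


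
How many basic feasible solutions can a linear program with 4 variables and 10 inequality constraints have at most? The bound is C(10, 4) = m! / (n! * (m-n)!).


Each vertex corresponds to some choice of n active constraints out of m, so the number of vertices is at most C(m, n) = m! / (n!(m-n)!).
m = 10, n = 4
Numerator: 10 * 9 * 8 * 7
Denominator: 4! = 24
C(10, 4) = 210


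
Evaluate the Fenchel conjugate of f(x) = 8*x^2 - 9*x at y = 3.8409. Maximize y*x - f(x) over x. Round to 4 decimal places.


f*(y) = sup_x {y*x - a*x^2 - b*x} = sup_x {(y-b)*x - a*x^2}
FOC: (y - b) - 2a*x = 0 => x* = (y - b)/(2a)
x* = (3.8409 + 9)/(2*8) = 0.8026
f*(3.8409) = (y-b)^2/(4a) = (3.8409 + 9)^2/(4*8)
= 164.8887/32 = 5.1528
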